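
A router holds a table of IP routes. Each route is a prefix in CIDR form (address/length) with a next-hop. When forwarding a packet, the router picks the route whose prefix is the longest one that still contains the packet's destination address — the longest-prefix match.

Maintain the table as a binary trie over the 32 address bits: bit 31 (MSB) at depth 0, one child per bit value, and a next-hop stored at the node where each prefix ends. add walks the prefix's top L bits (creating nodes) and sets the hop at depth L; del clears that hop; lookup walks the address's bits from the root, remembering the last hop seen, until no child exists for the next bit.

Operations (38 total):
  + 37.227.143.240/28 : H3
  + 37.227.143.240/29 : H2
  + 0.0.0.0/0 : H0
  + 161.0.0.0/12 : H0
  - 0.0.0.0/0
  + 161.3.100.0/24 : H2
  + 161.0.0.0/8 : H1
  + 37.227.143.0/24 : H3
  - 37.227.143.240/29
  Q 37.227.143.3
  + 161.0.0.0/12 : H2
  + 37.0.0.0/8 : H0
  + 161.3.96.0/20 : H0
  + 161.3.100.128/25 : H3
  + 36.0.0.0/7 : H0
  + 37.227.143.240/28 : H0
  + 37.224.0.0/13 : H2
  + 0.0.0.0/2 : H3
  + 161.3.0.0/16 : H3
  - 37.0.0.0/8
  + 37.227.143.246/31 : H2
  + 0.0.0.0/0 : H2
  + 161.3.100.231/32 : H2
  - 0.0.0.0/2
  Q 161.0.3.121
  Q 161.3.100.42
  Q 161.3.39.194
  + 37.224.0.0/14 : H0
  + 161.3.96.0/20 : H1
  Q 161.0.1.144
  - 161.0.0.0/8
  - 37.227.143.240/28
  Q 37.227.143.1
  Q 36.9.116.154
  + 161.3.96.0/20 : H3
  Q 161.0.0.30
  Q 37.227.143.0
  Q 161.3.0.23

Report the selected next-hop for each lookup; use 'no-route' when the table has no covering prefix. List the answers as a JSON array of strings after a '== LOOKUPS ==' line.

Trace:
  + 37.227.143.240/28 (H3) depth=28
  + 37.227.143.240/29 (H2) depth=29
  + 0.0.0.0/0 (H0) depth=0
  + 161.0.0.0/12 (H0) depth=12
  - 0.0.0.0/0 clear@0
  + 161.3.100.0/24 (H2) depth=24
  + 161.0.0.0/8 (H1) depth=8
  + 37.227.143.0/24 (H3) depth=24
  - 37.227.143.240/29 clear@29
  lookup 37.227.143.3: bits 001001011110001110001111 walk d0:-→d1:-→d2:-→d3:-→d4:-→d5:-→d6:-→d7:-→d8:-→d9:-→d10:-→d11:-→d12:-→d13:-→d14:-→d15:-→d16:-→d17:-→d18:-→d19:-→d20:-→d21:-→d22:-→d23:-→d24:H3 -> H3
  + 161.0.0.0/12 (H2) depth=12
  + 37.0.0.0/8 (H0) depth=8
  + 161.3.96.0/20 (H0) depth=20
  + 161.3.100.128/25 (H3) depth=25
  + 36.0.0.0/7 (H0) depth=7
  + 37.227.143.240/28 (H0) depth=28
  + 37.224.0.0/13 (H2) depth=13
  + 0.0.0.0/2 (H3) depth=2
  + 161.3.0.0/16 (H3) depth=16
  - 37.0.0.0/8 clear@8
  + 37.227.143.246/31 (H2) depth=31
  + 0.0.0.0/0 (H2) depth=0
  + 161.3.100.231/32 (H2) depth=32
  - 0.0.0.0/2 clear@2
  lookup 161.0.3.121: bits 10100001000000 walk d0:H2→d1:-→d2:-→d3:-→d4:-→d5:-→d6:-→d7:-→d8:H1→d9:-→d10:-→d11:-→d12:H2→d13:-→d14:- -> H2
  lookup 161.3.100.42: bits 101000010000001101100100 walk d0:H2→d1:-→d2:-→d3:-→d4:-→d5:-→d6:-→d7:-→d8:H1→d9:-→d10:-→d11:-→d12:H2→d13:-→d14:-→d15:-→d16:H3→d17:-→d18:-→d19:-→d20:H0→d21:-→d22:-→d23:-→d24:H2 -> H2
  lookup 161.3.39.194: bits 10100001000000110 walk d0:H2→d1:-→d2:-→d3:-→d4:-→d5:-→d6:-→d7:-→d8:H1→d9:-→d10:-→d11:-→d12:H2→d13:-→d14:-→d15:-→d16:H3→d17:- -> H3
  + 37.224.0.0/14 (H0) depth=14
  + 161.3.96.0/20 (H1) depth=20
  lookup 161.0.1.144: bits 10100001000000 walk d0:H2→d1:-→d2:-→d3:-→d4:-→d5:-→d6:-→d7:-→d8:H1→d9:-→d10:-→d11:-→d12:H2→d13:-→d14:- -> H2
  - 161.0.0.0/8 clear@8
  - 37.227.143.240/28 clear@28
  lookup 37.227.143.1: bits 001001011110001110001111 walk d0:H2→d1:-→d2:-→d3:-→d4:-→d5:-→d6:-→d7:H0→d8:-→d9:-→d10:-→d11:-→d12:-→d13:H2→d14:H0→d15:-→d16:-→d17:-→d18:-→d19:-→d20:-→d21:-→d22:-→d23:-→d24:H3 -> H3
  lookup 36.9.116.154: bits 0010010 walk d0:H2→d1:-→d2:-→d3:-→d4:-→d5:-→d6:-→d7:H0 -> H0
  + 161.3.96.0/20 (H3) depth=20
  lookup 161.0.0.30: bits 10100001000000 walk d0:H2→d1:-→d2:-→d3:-→d4:-→d5:-→d6:-→d7:-→d8:-→d9:-→d10:-→d11:-→d12:H2→d13:-→d14:- -> H2
  lookup 37.227.143.0: bits 001001011110001110001111 walk d0:H2→d1:-→d2:-→d3:-→d4:-→d5:-→d6:-→d7:H0→d8:-→d9:-→d10:-→d11:-→d12:-→d13:H2→d14:H0→d15:-→d16:-→d17:-→d18:-→d19:-→d20:-→d21:-→d22:-→d23:-→d24:H3 -> H3
  lookup 161.3.0.23: bits 10100001000000110 walk d0:H2→d1:-→d2:-→d3:-→d4:-→d5:-→d6:-→d7:-→d8:-→d9:-→d10:-→d11:-→d12:H2→d13:-→d14:-→d15:-→d16:H3→d17:- -> H3

== LOOKUPS ==
["H3","H2","H2","H3","H2","H3","H0","H2","H3","H3"]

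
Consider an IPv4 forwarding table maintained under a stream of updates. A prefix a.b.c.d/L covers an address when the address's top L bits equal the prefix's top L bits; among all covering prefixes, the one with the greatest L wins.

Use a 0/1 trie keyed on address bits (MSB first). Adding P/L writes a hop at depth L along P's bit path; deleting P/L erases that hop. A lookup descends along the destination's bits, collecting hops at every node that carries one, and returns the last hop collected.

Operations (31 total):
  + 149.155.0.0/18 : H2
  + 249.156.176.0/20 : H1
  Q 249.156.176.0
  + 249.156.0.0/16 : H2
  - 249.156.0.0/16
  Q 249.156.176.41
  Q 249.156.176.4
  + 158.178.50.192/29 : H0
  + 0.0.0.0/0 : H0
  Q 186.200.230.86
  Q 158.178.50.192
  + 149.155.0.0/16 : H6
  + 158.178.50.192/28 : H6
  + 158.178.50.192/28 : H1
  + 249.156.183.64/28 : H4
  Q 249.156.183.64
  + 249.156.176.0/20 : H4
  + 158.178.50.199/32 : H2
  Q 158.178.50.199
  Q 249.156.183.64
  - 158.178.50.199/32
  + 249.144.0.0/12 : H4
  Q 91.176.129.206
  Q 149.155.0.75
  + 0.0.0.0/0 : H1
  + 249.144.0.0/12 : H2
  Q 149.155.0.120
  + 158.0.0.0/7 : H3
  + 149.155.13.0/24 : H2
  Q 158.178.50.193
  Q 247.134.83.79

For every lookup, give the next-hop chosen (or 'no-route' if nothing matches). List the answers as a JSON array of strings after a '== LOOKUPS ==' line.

Apply in order:
  add 149.155.0.0/18 -> H2 at depth 18
  add 249.156.176.0/20 -> H1 at depth 20
  lookup 249.156.176.0: bits 11111001100111001011 walk d0:-→d1:-→d2:-→d3:-→d4:-→d5:-→d6:-→d7:-→d8:-→d9:-→d10:-→d11:-→d12:-→d13:-→d14:-→d15:-→d16:-→d17:-→d18:-→d19:-→d20:H1 -> H1
  add 249.156.0.0/16 -> H2 at depth 16
  - 249.156.0.0/16 clear@16
  lookup 249.156.176.41: bits 11111001100111001011 walk d0:-→d1:-→d2:-→d3:-→d4:-→d5:-→d6:-→d7:-→d8:-→d9:-→d10:-→d11:-→d12:-→d13:-→d14:-→d15:-→d16:-→d17:-→d18:-→d19:-→d20:H1 -> H1
  lookup 249.156.176.4: bits 11111001100111001011 walk d0:-→d1:-→d2:-→d3:-→d4:-→d5:-→d6:-→d7:-→d8:-→d9:-→d10:-→d11:-→d12:-→d13:-→d14:-→d15:-→d16:-→d17:-→d18:-→d19:-→d20:H1 -> H1
  add 158.178.50.192/29 -> H0 at depth 29
  add 0.0.0.0/0 -> H0 at depth 0
  lookup 186.200.230.86: bits 10 walk d0:H0→d1:-→d2:- -> H0
  lookup 158.178.50.192: bits 10011110101100100011001011000 walk d0:H0→d1:-→d2:-→d3:-→d4:-→d5:-→d6:-→d7:-→d8:-→d9:-→d10:-→d11:-→d12:-→d13:-→d14:-→d15:-→d16:-→d17:-→d18:-→d19:-→d20:-→d21:-→d22:-→d23:-→d24:-→d25:-→d26:-→d27:-→d28:-→d29:H0 -> H0
  add 149.155.0.0/16 -> H6 at depth 16
  add 158.178.50.192/28 -> H6 at depth 28
  add 158.178.50.192/28 -> H1 at depth 28
  add 249.156.183.64/28 -> H4 at depth 28
  lookup 249.156.183.64: bits 1111100110011100101101110100 walk d0:H0→d1:-→d2:-→d3:-→d4:-→d5:-→d6:-→d7:-→d8:-→d9:-→d10:-→d11:-→d12:-→d13:-→d14:-→d15:-→d16:-→d17:-→d18:-→d19:-→d20:H1→d21:-→d22:-→d23:-→d24:-→d25:-→d26:-→d27:-→d28:H4 -> H4
  add 249.156.176.0/20 -> H4 at depth 20
  add 158.178.50.199/32 -> H2 at depth 32
  lookup 158.178.50.199: bits 10011110101100100011001011000111 walk d0:H0→d1:-→d2:-→d3:-→d4:-→d5:-→d6:-→d7:-→d8:-→d9:-→d10:-→d11:-→d12:-→d13:-→d14:-→d15:-→d16:-→d17:-→d18:-→d19:-→d20:-→d21:-→d22:-→d23:-→d24:-→d25:-→d26:-→d27:-→d28:H1→d29:H0→d30:-→d31:-→d32:H2 -> H2
  lookup 249.156.183.64: bits 1111100110011100101101110100 walk d0:H0→d1:-→d2:-→d3:-→d4:-→d5:-→d6:-→d7:-→d8:-→d9:-→d10:-→d11:-→d12:-→d13:-→d14:-→d15:-→d16:-→d17:-→d18:-→d19:-→d20:H4→d21:-→d22:-→d23:-→d24:-→d25:-→d26:-→d27:-→d28:H4 -> H4
  - 158.178.50.199/32 clear@32
  add 249.144.0.0/12 -> H4 at depth 12
  lookup 91.176.129.206: bits ε walk d0:H0 -> H0
  lookup 149.155.0.75: bits 100101011001101100 walk d0:H0→d1:-→d2:-→d3:-→d4:-→d5:-→d6:-→d7:-→d8:-→d9:-→d10:-→d11:-→d12:-→d13:-→d14:-→d15:-→d16:H6→d17:-→d18:H2 -> H2
  add 0.0.0.0/0 -> H1 at depth 0
  add 249.144.0.0/12 -> H2 at depth 12
  lookup 149.155.0.120: bits 100101011001101100 walk d0:H1→d1:-→d2:-→d3:-→d4:-→d5:-→d6:-→d7:-→d8:-→d9:-→d10:-→d11:-→d12:-→d13:-→d14:-→d15:-→d16:H6→d17:-→d18:H2 -> H2
  add 158.0.0.0/7 -> H3 at depth 7
  add 149.155.13.0/24 -> H2 at depth 24
  lookup 158.178.50.193: bits 10011110101100100011001011000 walk d0:H1→d1:-→d2:-→d3:-→d4:-→d5:-→d6:-→d7:H3→d8:-→d9:-→d10:-→d11:-→d12:-→d13:-→d14:-→d15:-→d16:-→d17:-→d18:-→d19:-→d20:-→d21:-→d22:-→d23:-→d24:-→d25:-→d26:-→d27:-→d28:H1→d29:H0 -> H0
  lookup 247.134.83.79: bits 1111 walk d0:H1→d1:-→d2:-→d3:-→d4:- -> H1

== LOOKUPS ==
["H1","H1","H1","H0","H0","H4","H2","H4","H0","H2","H2","H0","H1"]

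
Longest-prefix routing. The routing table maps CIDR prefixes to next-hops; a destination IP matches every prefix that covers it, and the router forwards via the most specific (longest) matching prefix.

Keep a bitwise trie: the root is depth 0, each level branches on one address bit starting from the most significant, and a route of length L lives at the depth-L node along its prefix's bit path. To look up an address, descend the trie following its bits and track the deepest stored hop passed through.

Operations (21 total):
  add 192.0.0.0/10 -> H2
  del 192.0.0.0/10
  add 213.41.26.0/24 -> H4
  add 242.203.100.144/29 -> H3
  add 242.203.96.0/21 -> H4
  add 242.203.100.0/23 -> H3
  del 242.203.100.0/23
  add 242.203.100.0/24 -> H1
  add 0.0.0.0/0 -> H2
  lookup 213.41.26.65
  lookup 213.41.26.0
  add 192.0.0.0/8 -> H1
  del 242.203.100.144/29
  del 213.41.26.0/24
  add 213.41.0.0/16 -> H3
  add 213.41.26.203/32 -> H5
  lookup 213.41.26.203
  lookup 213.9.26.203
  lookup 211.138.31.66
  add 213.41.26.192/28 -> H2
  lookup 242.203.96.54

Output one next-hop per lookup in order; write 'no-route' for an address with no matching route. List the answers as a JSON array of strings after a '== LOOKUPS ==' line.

Trace:
  add 192.0.0.0/10 -> H2 at depth 10
  del 192.0.0.0/10 (clear depth 10)
  add 213.41.26.0/24 -> H4 at depth 24
  add 242.203.100.144/29 -> H3 at depth 29
  add 242.203.96.0/21 -> H4 at depth 21
  add 242.203.100.0/23 -> H3 at depth 23
  del 242.203.100.0/23 (clear depth 23)
  add 242.203.100.0/24 -> H1 at depth 24
  add 0.0.0.0/0 -> H2 at depth 0
  lookup 213.41.26.65: bits 110101010010100100011010 walk d0:H2→d1:-→d2:-→d3:-→d4:-→d5:-→d6:-→d7:-→d8:-→d9:-→d10:-→d11:-→d12:-→d13:-→d14:-→d15:-→d16:-→d17:-→d18:-→d19:-→d20:-→d21:-→d22:-→d23:-→d24:H4 -> H4
  lookup 213.41.26.0: bits 110101010010100100011010 walk d0:H2→d1:-→d2:-→d3:-→d4:-→d5:-→d6:-→d7:-→d8:-→d9:-→d10:-→d11:-→d12:-→d13:-→d14:-→d15:-→d16:-→d17:-→d18:-→d19:-→d20:-→d21:-→d22:-→d23:-→d24:H4 -> H4
  add 192.0.0.0/8 -> H1 at depth 8
  del 242.203.100.144/29 (clear depth 29)
  del 213.41.26.0/24 (clear depth 24)
  add 213.41.0.0/16 -> H3 at depth 16
  add 213.41.26.203/32 -> H5 at depth 32
  lookup 213.41.26.203: bits 11010101001010010001101011001011 walk d0:H2→d1:-→d2:-→d3:-→d4:-→d5:-→d6:-→d7:-→d8:-→d9:-→d10:-→d11:-→d12:-→d13:-→d14:-→d15:-→d16:H3→d17:-→d18:-→d19:-→d20:-→d21:-→d22:-→d23:-→d24:-→d25:-→d26:-→d27:-→d28:-→d29:-→d30:-→d31:-→d32:H5 -> H5
  lookup 213.9.26.203: bits 1101010100 walk d0:H2→d1:-→d2:-→d3:-→d4:-→d5:-→d6:-→d7:-→d8:-→d9:-→d10:- -> H2
  lookup 211.138.31.66: bits 11010 walk d0:H2→d1:-→d2:-→d3:-→d4:-→d5:- -> H2
  add 213.41.26.192/28 -> H2 at depth 28
  lookup 242.203.96.54: bits 111100101100101101100 walk d0:H2→d1:-→d2:-→d3:-→d4:-→d5:-→d6:-→d7:-→d8:-→d9:-→d10:-→d11:-→d12:-→d13:-→d14:-→d15:-→d16:-→d17:-→d18:-→d19:-→d20:-→d21:H4 -> H4

== LOOKUPS ==
["H4","H4","H5","H2","H2","H4"]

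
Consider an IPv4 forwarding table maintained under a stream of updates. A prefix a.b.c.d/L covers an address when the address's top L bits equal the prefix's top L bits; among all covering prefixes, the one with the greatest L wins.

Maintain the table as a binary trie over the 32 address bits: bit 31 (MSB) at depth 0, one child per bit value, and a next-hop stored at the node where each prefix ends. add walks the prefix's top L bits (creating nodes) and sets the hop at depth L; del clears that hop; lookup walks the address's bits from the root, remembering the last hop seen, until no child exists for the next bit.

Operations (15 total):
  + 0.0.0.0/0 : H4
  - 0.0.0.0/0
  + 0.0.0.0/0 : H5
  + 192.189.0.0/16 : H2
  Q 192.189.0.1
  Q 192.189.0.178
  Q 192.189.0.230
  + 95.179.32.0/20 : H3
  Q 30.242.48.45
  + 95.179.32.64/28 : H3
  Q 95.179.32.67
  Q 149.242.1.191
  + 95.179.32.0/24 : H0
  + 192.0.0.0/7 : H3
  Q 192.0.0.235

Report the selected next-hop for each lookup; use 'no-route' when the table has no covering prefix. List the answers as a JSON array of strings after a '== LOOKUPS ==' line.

Apply in order:
  add 0.0.0.0/0 -> H4 at depth 0
  - 0.0.0.0/0 clear@0
  add 0.0.0.0/0 -> H5 at depth 0
  add 192.189.0.0/16 -> H2 at depth 16
  ? 192.189.0.1  path d0:H5→d1:-→d2:-→d3:-→d4:-→d5:-→d6:-→d7:-→d8:-→d9:-→d10:-→d11:-→d12:-→d13:-→d14:-→d15:-→d16:H2  best=H2
  ? 192.189.0.178  path d0:H5→d1:-→d2:-→d3:-→d4:-→d5:-→d6:-→d7:-→d8:-→d9:-→d10:-→d11:-→d12:-→d13:-→d14:-→d15:-→d16:H2  best=H2
  ? 192.189.0.230  path d0:H5→d1:-→d2:-→d3:-→d4:-→d5:-→d6:-→d7:-→d8:-→d9:-→d10:-→d11:-→d12:-→d13:-→d14:-→d15:-→d16:H2  best=H2
  add 95.179.32.0/20 -> H3 at depth 20
  ? 30.242.48.45  path d0:H5→d1:-  best=H5
  add 95.179.32.64/28 -> H3 at depth 28
  ? 95.179.32.67  path d0:H5→d1:-→d2:-→d3:-→d4:-→d5:-→d6:-→d7:-→d8:-→d9:-→d10:-→d11:-→d12:-→d13:-→d14:-→d15:-→d16:-→d17:-→d18:-→d19:-→d20:H3→d21:-→d22:-→d23:-→d24:-→d25:-→d26:-→d27:-→d28:H3  best=H3
  ? 149.242.1.191  path d0:H5→d1:-  best=H5
  add 95.179.32.0/24 -> H0 at depth 24
  add 192.0.0.0/7 -> H3 at depth 7
  ? 192.0.0.235  path d0:H5→d1:-→d2:-→d3:-→d4:-→d5:-→d6:-→d7:H3→d8:-  best=H3

== LOOKUPS ==
["H2","H2","H2","H5","H3","H5","H3"]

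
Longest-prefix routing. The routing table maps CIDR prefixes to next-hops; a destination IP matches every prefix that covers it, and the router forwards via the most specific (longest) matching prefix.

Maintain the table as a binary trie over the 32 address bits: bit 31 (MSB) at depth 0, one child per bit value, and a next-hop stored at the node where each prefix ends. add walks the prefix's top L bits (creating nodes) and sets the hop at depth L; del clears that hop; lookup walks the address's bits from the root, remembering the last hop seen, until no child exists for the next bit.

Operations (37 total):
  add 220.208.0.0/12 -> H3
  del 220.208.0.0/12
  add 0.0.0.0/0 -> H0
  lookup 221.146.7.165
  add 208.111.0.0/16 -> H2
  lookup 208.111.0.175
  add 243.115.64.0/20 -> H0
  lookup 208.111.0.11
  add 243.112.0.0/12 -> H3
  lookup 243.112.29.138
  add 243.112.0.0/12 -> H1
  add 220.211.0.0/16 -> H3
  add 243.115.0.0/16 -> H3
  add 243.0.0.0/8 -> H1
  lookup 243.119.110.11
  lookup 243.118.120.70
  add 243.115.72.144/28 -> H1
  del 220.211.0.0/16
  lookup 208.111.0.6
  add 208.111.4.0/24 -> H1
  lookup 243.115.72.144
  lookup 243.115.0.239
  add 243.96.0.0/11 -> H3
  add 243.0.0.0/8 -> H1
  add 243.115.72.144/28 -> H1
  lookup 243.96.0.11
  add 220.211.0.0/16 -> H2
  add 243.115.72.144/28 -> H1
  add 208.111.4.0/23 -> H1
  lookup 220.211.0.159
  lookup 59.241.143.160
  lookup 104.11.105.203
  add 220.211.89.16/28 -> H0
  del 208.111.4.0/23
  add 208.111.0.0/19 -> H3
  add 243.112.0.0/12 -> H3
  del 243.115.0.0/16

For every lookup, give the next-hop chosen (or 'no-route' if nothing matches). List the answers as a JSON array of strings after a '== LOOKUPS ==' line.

Trace:
  + 220.208.0.0/12 (H3) depth=12
  - 220.208.0.0/12 clear@12
  + 0.0.0.0/0 (H0) depth=0
  ? 221.146.7.165  path d0:H0→d1:-→d2:-→d3:-→d4:-→d5:-→d6:-→d7:-  best=H0
  + 208.111.0.0/16 (H2) depth=16
  ? 208.111.0.175  path d0:H0→d1:-→d2:-→d3:-→d4:-→d5:-→d6:-→d7:-→d8:-→d9:-→d10:-→d11:-→d12:-→d13:-→d14:-→d15:-→d16:H2  best=H2
  + 243.115.64.0/20 (H0) depth=20
  ? 208.111.0.11  path d0:H0→d1:-→d2:-→d3:-→d4:-→d5:-→d6:-→d7:-→d8:-→d9:-→d10:-→d11:-→d12:-→d13:-→d14:-→d15:-→d16:H2  best=H2
  + 243.112.0.0/12 (H3) depth=12
  ? 243.112.29.138  path d0:H0→d1:-→d2:-→d3:-→d4:-→d5:-→d6:-→d7:-→d8:-→d9:-→d10:-→d11:-→d12:H3→d13:-→d14:-  best=H3
  + 243.112.0.0/12 (H1) depth=12
  + 220.211.0.0/16 (H3) depth=16
  + 243.115.0.0/16 (H3) depth=16
  + 243.0.0.0/8 (H1) depth=8
  ? 243.119.110.11  path d0:H0→d1:-→d2:-→d3:-→d4:-→d5:-→d6:-→d7:-→d8:H1→d9:-→d10:-→d11:-→d12:H1→d13:-  best=H1
  ? 243.118.120.70  path d0:H0→d1:-→d2:-→d3:-→d4:-→d5:-→d6:-→d7:-→d8:H1→d9:-→d10:-→d11:-→d12:H1→d13:-  best=H1
  + 243.115.72.144/28 (H1) depth=28
  - 220.211.0.0/16 clear@16
  ? 208.111.0.6  path d0:H0→d1:-→d2:-→d3:-→d4:-→d5:-→d6:-→d7:-→d8:-→d9:-→d10:-→d11:-→d12:-→d13:-→d14:-→d15:-→d16:H2  best=H2
  + 208.111.4.0/24 (H1) depth=24
  ? 243.115.72.144  path d0:H0→d1:-→d2:-→d3:-→d4:-→d5:-→d6:-→d7:-→d8:H1→d9:-→d10:-→d11:-→d12:H1→d13:-→d14:-→d15:-→d16:H3→d17:-→d18:-→d19:-→d20:H0→d21:-→d22:-→d23:-→d24:-→d25:-→d26:-→d27:-→d28:H1  best=H1
  ? 243.115.0.239  path d0:H0→d1:-→d2:-→d3:-→d4:-→d5:-→d6:-→d7:-→d8:H1→d9:-→d10:-→d11:-→d12:H1→d13:-→d14:-→d15:-→d16:H3→d17:-  best=H3
  + 243.96.0.0/11 (H3) depth=11
  + 243.0.0.0/8 (H1) depth=8
  + 243.115.72.144/28 (H1) depth=28
  ? 243.96.0.11  path d0:H0→d1:-→d2:-→d3:-→d4:-→d5:-→d6:-→d7:-→d8:H1→d9:-→d10:-→d11:H3  best=H3
  + 220.211.0.0/16 (H2) depth=16
  + 243.115.72.144/28 (H1) depth=28
  + 208.111.4.0/23 (H1) depth=23
  ? 220.211.0.159  path d0:H0→d1:-→d2:-→d3:-→d4:-→d5:-→d6:-→d7:-→d8:-→d9:-→d10:-→d11:-→d12:-→d13:-→d14:-→d15:-→d16:H2  best=H2
  ? 59.241.143.160  path d0:H0  best=H0
  ? 104.11.105.203  path d0:H0  best=H0
  + 220.211.89.16/28 (H0) depth=28
  - 208.111.4.0/23 clear@23
  + 208.111.0.0/19 (H3) depth=19
  + 243.112.0.0/12 (H3) depth=12
  - 243.115.0.0/16 clear@16

== LOOKUPS ==
["H0","H2","H2","H3","H1","H1","H2","H1","H3","H3","H2","H0","H0"]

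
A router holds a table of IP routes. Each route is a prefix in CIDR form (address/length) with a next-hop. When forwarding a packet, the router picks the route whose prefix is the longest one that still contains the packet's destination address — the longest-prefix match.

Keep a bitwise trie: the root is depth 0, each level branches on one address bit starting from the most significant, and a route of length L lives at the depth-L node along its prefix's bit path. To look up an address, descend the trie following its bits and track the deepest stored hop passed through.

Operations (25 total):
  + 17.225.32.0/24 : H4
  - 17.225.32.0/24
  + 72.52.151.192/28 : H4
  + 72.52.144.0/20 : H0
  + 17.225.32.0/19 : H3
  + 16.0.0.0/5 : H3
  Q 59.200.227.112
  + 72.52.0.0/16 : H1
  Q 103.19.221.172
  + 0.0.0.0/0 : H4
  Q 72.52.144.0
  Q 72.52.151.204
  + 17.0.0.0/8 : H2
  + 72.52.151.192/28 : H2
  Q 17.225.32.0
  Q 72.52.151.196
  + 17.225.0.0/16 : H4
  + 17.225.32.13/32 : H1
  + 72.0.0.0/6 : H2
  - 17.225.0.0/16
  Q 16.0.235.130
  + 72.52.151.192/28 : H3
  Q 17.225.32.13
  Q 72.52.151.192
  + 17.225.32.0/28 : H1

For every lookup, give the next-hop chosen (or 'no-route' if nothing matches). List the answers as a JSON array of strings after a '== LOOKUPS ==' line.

Process each operation:
  add 17.225.32.0/24 -> H4 at depth 24
  del 17.225.32.0/24 (clear depth 24)
  add 72.52.151.192/28 -> H4 at depth 28
  add 72.52.144.0/20 -> H0 at depth 20
  add 17.225.32.0/19 -> H3 at depth 19
  add 16.0.0.0/5 -> H3 at depth 5
  ? 59.200.227.112  path d0:-→d1:-→d2:-  best=no-route
  add 72.52.0.0/16 -> H1 at depth 16
  ? 103.19.221.172  path d0:-→d1:-→d2:-  best=no-route
  add 0.0.0.0/0 -> H4 at depth 0
  ? 72.52.144.0  path d0:H4→d1:-→d2:-→d3:-→d4:-→d5:-→d6:-→d7:-→d8:-→d9:-→d10:-→d11:-→d12:-→d13:-→d14:-→d15:-→d16:H1→d17:-→d18:-→d19:-→d20:H0→d21:-  best=H0
  ? 72.52.151.204  path d0:H4→d1:-→d2:-→d3:-→d4:-→d5:-→d6:-→d7:-→d8:-→d9:-→d10:-→d11:-→d12:-→d13:-→d14:-→d15:-→d16:H1→d17:-→d18:-→d19:-→d20:H0→d21:-→d22:-→d23:-→d24:-→d25:-→d26:-→d27:-→d28:H4  best=H4
  add 17.0.0.0/8 -> H2 at depth 8
  add 72.52.151.192/28 -> H2 at depth 28
  ? 17.225.32.0  path d0:H4→d1:-→d2:-→d3:-→d4:-→d5:H3→d6:-→d7:-→d8:H2→d9:-→d10:-→d11:-→d12:-→d13:-→d14:-→d15:-→d16:-→d17:-→d18:-→d19:H3→d20:-→d21:-→d22:-→d23:-→d24:-  best=H3
  ? 72.52.151.196  path d0:H4→d1:-→d2:-→d3:-→d4:-→d5:-→d6:-→d7:-→d8:-→d9:-→d10:-→d11:-→d12:-→d13:-→d14:-→d15:-→d16:H1→d17:-→d18:-→d19:-→d20:H0→d21:-→d22:-→d23:-→d24:-→d25:-→d26:-→d27:-→d28:H2  best=H2
  add 17.225.0.0/16 -> H4 at depth 16
  add 17.225.32.13/32 -> H1 at depth 32
  add 72.0.0.0/6 -> H2 at depth 6
  del 17.225.0.0/16 (clear depth 16)
  ? 16.0.235.130  path d0:H4→d1:-→d2:-→d3:-→d4:-→d5:H3→d6:-→d7:-  best=H3
  add 72.52.151.192/28 -> H3 at depth 28
  ? 17.225.32.13  path d0:H4→d1:-→d2:-→d3:-→d4:-→d5:H3→d6:-→d7:-→d8:H2→d9:-→d10:-→d11:-→d12:-→d13:-→d14:-→d15:-→d16:-→d17:-→d18:-→d19:H3→d20:-→d21:-→d22:-→d23:-→d24:-→d25:-→d26:-→d27:-→d28:-→d29:-→d30:-→d31:-→d32:H1  best=H1
  ? 72.52.151.192  path d0:H4→d1:-→d2:-→d3:-→d4:-→d5:-→d6:H2→d7:-→d8:-→d9:-→d10:-→d11:-→d12:-→d13:-→d14:-→d15:-→d16:H1→d17:-→d18:-→d19:-→d20:H0→d21:-→d22:-→d23:-→d24:-→d25:-→d26:-→d27:-→d28:H3  best=H3
  add 17.225.32.0/28 -> H1 at depth 28

== LOOKUPS ==
["no-route","no-route","H0","H4","H3","H2","H3","H1","H3"]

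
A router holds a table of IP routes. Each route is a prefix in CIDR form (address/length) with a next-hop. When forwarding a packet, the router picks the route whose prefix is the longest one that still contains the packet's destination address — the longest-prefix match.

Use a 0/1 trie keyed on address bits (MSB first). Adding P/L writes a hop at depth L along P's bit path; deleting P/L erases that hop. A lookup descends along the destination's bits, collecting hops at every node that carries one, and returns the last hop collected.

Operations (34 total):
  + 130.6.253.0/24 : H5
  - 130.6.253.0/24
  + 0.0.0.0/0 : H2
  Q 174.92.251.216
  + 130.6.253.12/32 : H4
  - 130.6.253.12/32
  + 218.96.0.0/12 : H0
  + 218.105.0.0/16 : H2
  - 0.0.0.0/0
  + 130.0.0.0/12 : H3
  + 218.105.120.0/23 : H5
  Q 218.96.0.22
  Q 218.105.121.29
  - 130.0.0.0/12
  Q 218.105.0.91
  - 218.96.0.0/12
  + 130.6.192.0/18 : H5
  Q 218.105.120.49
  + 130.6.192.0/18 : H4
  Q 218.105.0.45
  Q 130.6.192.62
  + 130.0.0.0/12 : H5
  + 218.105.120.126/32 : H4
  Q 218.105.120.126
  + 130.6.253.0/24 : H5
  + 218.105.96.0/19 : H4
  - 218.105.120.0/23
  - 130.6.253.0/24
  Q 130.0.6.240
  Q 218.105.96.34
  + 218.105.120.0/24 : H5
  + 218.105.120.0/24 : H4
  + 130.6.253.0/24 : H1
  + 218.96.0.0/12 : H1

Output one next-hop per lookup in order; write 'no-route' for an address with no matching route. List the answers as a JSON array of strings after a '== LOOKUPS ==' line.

Trace:
  + 130.6.253.0/24 (H5) depth=24
  del 130.6.253.0/24 (clear depth 24)
  + 0.0.0.0/0 (H2) depth=0
  ? 174.92.251.216  path d0:H2→d1:-→d2:-  best=H2
  + 130.6.253.12/32 (H4) depth=32
  del 130.6.253.12/32 (clear depth 32)
  + 218.96.0.0/12 (H0) depth=12
  + 218.105.0.0/16 (H2) depth=16
  del 0.0.0.0/0 (clear depth 0)
  + 130.0.0.0/12 (H3) depth=12
  + 218.105.120.0/23 (H5) depth=23
  ? 218.96.0.22  path d0:-→d1:-→d2:-→d3:-→d4:-→d5:-→d6:-→d7:-→d8:-→d9:-→d10:-→d11:-→d12:H0  best=H0
  ? 218.105.121.29  path d0:-→d1:-→d2:-→d3:-→d4:-→d5:-→d6:-→d7:-→d8:-→d9:-→d10:-→d11:-→d12:H0→d13:-→d14:-→d15:-→d16:H2→d17:-→d18:-→d19:-→d20:-→d21:-→d22:-→d23:H5  best=H5
  del 130.0.0.0/12 (clear depth 12)
  ? 218.105.0.91  path d0:-→d1:-→d2:-→d3:-→d4:-→d5:-→d6:-→d7:-→d8:-→d9:-→d10:-→d11:-→d12:H0→d13:-→d14:-→d15:-→d16:H2→d17:-  best=H2
  del 218.96.0.0/12 (clear depth 12)
  + 130.6.192.0/18 (H5) depth=18
  ? 218.105.120.49  path d0:-→d1:-→d2:-→d3:-→d4:-→d5:-→d6:-→d7:-→d8:-→d9:-→d10:-→d11:-→d12:-→d13:-→d14:-→d15:-→d16:H2→d17:-→d18:-→d19:-→d20:-→d21:-→d22:-→d23:H5  best=H5
  + 130.6.192.0/18 (H4) depth=18
  ? 218.105.0.45  path d0:-→d1:-→d2:-→d3:-→d4:-→d5:-→d6:-→d7:-→d8:-→d9:-→d10:-→d11:-→d12:-→d13:-→d14:-→d15:-→d16:H2→d17:-  best=H2
  ? 130.6.192.62  path d0:-→d1:-→d2:-→d3:-→d4:-→d5:-→d6:-→d7:-→d8:-→d9:-→d10:-→d11:-→d12:-→d13:-→d14:-→d15:-→d16:-→d17:-→d18:H4  best=H4
  + 130.0.0.0/12 (H5) depth=12
  + 218.105.120.126/32 (H4) depth=32
  ? 218.105.120.126  path d0:-→d1:-→d2:-→d3:-→d4:-→d5:-→d6:-→d7:-→d8:-→d9:-→d10:-→d11:-→d12:-→d13:-→d14:-→d15:-→d16:H2→d17:-→d18:-→d19:-→d20:-→d21:-→d22:-→d23:H5→d24:-→d25:-→d26:-→d27:-→d28:-→d29:-→d30:-→d31:-→d32:H4  best=H4
  + 130.6.253.0/24 (H5) depth=24
  + 218.105.96.0/19 (H4) depth=19
  del 218.105.120.0/23 (clear depth 23)
  del 130.6.253.0/24 (clear depth 24)
  ? 130.0.6.240  path d0:-→d1:-→d2:-→d3:-→d4:-→d5:-→d6:-→d7:-→d8:-→d9:-→d10:-→d11:-→d12:H5→d13:-  best=H5
  ? 218.105.96.34  path d0:-→d1:-→d2:-→d3:-→d4:-→d5:-→d6:-→d7:-→d8:-→d9:-→d10:-→d11:-→d12:-→d13:-→d14:-→d15:-→d16:H2→d17:-→d18:-→d19:H4  best=H4
  + 218.105.120.0/24 (H5) depth=24
  + 218.105.120.0/24 (H4) depth=24
  + 130.6.253.0/24 (H1) depth=24
  + 218.96.0.0/12 (H1) depth=12

== LOOKUPS ==
["H2","H0","H5","H2","H5","H2","H4","H4","H5","H4"]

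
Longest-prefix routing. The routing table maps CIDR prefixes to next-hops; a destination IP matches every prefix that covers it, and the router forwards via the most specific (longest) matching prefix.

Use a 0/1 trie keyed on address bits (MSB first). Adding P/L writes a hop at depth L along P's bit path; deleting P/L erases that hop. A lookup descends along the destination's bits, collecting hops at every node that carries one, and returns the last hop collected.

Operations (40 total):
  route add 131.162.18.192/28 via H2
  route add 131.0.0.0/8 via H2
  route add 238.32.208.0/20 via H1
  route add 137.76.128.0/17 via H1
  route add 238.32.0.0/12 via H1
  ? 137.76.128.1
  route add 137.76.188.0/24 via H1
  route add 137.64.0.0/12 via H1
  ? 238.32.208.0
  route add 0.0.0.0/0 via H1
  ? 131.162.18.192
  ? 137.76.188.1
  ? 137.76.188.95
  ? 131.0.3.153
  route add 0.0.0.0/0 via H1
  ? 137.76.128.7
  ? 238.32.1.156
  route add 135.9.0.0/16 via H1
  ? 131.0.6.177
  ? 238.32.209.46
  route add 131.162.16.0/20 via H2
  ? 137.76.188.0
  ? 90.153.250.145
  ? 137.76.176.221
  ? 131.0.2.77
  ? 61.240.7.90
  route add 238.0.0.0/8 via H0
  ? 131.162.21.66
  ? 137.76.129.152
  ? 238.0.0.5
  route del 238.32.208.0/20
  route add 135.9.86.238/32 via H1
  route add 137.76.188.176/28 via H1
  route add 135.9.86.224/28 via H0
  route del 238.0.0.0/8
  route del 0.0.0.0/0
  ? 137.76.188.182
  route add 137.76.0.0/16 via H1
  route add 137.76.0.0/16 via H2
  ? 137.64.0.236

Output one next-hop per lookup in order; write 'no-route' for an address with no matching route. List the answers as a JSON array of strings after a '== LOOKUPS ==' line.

Process each operation:
  add 131.162.18.192/28 -> H2 at depth 28
  add 131.0.0.0/8 -> H2 at depth 8
  add 238.32.208.0/20 -> H1 at depth 20
  add 137.76.128.0/17 -> H1 at depth 17
  add 238.32.0.0/12 -> H1 at depth 12
  lookup 137.76.128.1: bits 10001001010011001 walk d0:-→d1:-→d2:-→d3:-→d4:-→d5:-→d6:-→d7:-→d8:-→d9:-→d10:-→d11:-→d12:-→d13:-→d14:-→d15:-→d16:-→d17:H1 -> H1
  add 137.76.188.0/24 -> H1 at depth 24
  add 137.64.0.0/12 -> H1 at depth 12
  lookup 238.32.208.0: bits 11101110001000001101 walk d0:-→d1:-→d2:-→d3:-→d4:-→d5:-→d6:-→d7:-→d8:-→d9:-→d10:-→d11:-→d12:H1→d13:-→d14:-→d15:-→d16:-→d17:-→d18:-→d19:-→d20:H1 -> H1
  add 0.0.0.0/0 -> H1 at depth 0
  lookup 131.162.18.192: bits 1000001110100010000100101100 walk d0:H1→d1:-→d2:-→d3:-→d4:-→d5:-→d6:-→d7:-→d8:H2→d9:-→d10:-→d11:-→d12:-→d13:-→d14:-→d15:-→d16:-→d17:-→d18:-→d19:-→d20:-→d21:-→d22:-→d23:-→d24:-→d25:-→d26:-→d27:-→d28:H2 -> H2
  lookup 137.76.188.1: bits 100010010100110010111100 walk d0:H1→d1:-→d2:-→d3:-→d4:-→d5:-→d6:-→d7:-→d8:-→d9:-→d10:-→d11:-→d12:H1→d13:-→d14:-→d15:-→d16:-→d17:H1→d18:-→d19:-→d20:-→d21:-→d22:-→d23:-→d24:H1 -> H1
  lookup 137.76.188.95: bits 100010010100110010111100 walk d0:H1→d1:-→d2:-→d3:-→d4:-→d5:-→d6:-→d7:-→d8:-→d9:-→d10:-→d11:-→d12:H1→d13:-→d14:-→d15:-→d16:-→d17:H1→d18:-→d19:-→d20:-→d21:-→d22:-→d23:-→d24:H1 -> H1
  lookup 131.0.3.153: bits 10000011 walk d0:H1→d1:-→d2:-→d3:-→d4:-→d5:-→d6:-→d7:-→d8:H2 -> H2
  add 0.0.0.0/0 -> H1 at depth 0
  lookup 137.76.128.7: bits 100010010100110010 walk d0:H1→d1:-→d2:-→d3:-→d4:-→d5:-→d6:-→d7:-→d8:-→d9:-→d10:-→d11:-→d12:H1→d13:-→d14:-→d15:-→d16:-→d17:H1→d18:- -> H1
  lookup 238.32.1.156: bits 1110111000100000 walk d0:H1→d1:-→d2:-→d3:-→d4:-→d5:-→d6:-→d7:-→d8:-→d9:-→d10:-→d11:-→d12:H1→d13:-→d14:-→d15:-→d16:- -> H1
  add 135.9.0.0/16 -> H1 at depth 16
  lookup 131.0.6.177: bits 10000011 walk d0:H1→d1:-→d2:-→d3:-→d4:-→d5:-→d6:-→d7:-→d8:H2 -> H2
  lookup 238.32.209.46: bits 11101110001000001101 walk d0:H1→d1:-→d2:-→d3:-→d4:-→d5:-→d6:-→d7:-→d8:-→d9:-→d10:-→d11:-→d12:H1→d13:-→d14:-→d15:-→d16:-→d17:-→d18:-→d19:-→d20:H1 -> H1
  add 131.162.16.0/20 -> H2 at depth 20
  lookup 137.76.188.0: bits 100010010100110010111100 walk d0:H1→d1:-→d2:-→d3:-→d4:-→d5:-→d6:-→d7:-→d8:-→d9:-→d10:-→d11:-→d12:H1→d13:-→d14:-→d15:-→d16:-→d17:H1→d18:-→d19:-→d20:-→d21:-→d22:-→d23:-→d24:H1 -> H1
  lookup 90.153.250.145: bits ε walk d0:H1 -> H1
  lookup 137.76.176.221: bits 10001001010011001011 walk d0:H1→d1:-→d2:-→d3:-→d4:-→d5:-→d6:-→d7:-→d8:-→d9:-→d10:-→d11:-→d12:H1→d13:-→d14:-→d15:-→d16:-→d17:H1→d18:-→d19:-→d20:- -> H1
  lookup 131.0.2.77: bits 10000011 walk d0:H1→d1:-→d2:-→d3:-→d4:-→d5:-→d6:-→d7:-→d8:H2 -> H2
  lookup 61.240.7.90: bits ε walk d0:H1 -> H1
  add 238.0.0.0/8 -> H0 at depth 8
  lookup 131.162.21.66: bits 100000111010001000010 walk d0:H1→d1:-→d2:-→d3:-→d4:-→d5:-→d6:-→d7:-→d8:H2→d9:-→d10:-→d11:-→d12:-→d13:-→d14:-→d15:-→d16:-→d17:-→d18:-→d19:-→d20:H2→d21:- -> H2
  lookup 137.76.129.152: bits 100010010100110010 walk d0:H1→d1:-→d2:-→d3:-→d4:-→d5:-→d6:-→d7:-→d8:-→d9:-→d10:-→d11:-→d12:H1→d13:-→d14:-→d15:-→d16:-→d17:H1→d18:- -> H1
  lookup 238.0.0.5: bits 1110111000 walk d0:H1→d1:-→d2:-→d3:-→d4:-→d5:-→d6:-→d7:-→d8:H0→d9:-→d10:- -> H0
  - 238.32.208.0/20 clear@20
  add 135.9.86.238/32 -> H1 at depth 32
  add 137.76.188.176/28 -> H1 at depth 28
  add 135.9.86.224/28 -> H0 at depth 28
  - 238.0.0.0/8 clear@8
  - 0.0.0.0/0 clear@0
  lookup 137.76.188.182: bits 1000100101001100101111001011 walk d0:-→d1:-→d2:-→d3:-→d4:-→d5:-→d6:-→d7:-→d8:-→d9:-→d10:-→d11:-→d12:H1→d13:-→d14:-→d15:-→d16:-→d17:H1→d18:-→d19:-→d20:-→d21:-→d22:-→d23:-→d24:H1→d25:-→d26:-→d27:-→d28:H1 -> H1
  add 137.76.0.0/16 -> H1 at depth 16
  add 137.76.0.0/16 -> H2 at depth 16
  lookup 137.64.0.236: bits 100010010100 walk d0:-→d1:-→d2:-→d3:-→d4:-→d5:-→d6:-→d7:-→d8:-→d9:-→d10:-→d11:-→d12:H1 -> H1

== LOOKUPS ==
["H1","H1","H2","H1","H1","H2","H1","H1","H2","H1","H1","H1","H1","H2","H1","H2","H1","H0","H1","H1"]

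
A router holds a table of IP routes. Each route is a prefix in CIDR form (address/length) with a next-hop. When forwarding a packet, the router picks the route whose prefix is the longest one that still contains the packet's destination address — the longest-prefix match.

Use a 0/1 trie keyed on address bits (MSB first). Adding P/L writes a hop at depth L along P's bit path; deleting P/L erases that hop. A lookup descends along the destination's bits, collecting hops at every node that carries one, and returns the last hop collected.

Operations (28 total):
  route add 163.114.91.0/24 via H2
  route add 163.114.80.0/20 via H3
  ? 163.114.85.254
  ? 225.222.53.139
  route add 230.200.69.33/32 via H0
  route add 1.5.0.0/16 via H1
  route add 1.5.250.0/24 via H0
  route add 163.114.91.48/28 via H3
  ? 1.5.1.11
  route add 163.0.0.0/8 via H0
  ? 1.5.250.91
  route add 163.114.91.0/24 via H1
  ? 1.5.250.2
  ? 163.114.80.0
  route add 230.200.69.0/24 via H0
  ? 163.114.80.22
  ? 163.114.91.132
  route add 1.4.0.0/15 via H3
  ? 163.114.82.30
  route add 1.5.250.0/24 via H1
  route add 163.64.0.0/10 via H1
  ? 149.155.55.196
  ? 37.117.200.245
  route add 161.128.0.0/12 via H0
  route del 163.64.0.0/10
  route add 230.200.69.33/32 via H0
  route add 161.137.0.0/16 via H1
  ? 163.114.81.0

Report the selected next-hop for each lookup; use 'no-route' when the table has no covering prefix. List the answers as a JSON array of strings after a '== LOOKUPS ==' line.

Trace:
  + 163.114.91.0/24 (H2) depth=24
  + 163.114.80.0/20 (H3) depth=20
  Q 163.114.85.254: descend 10100011011100100101 ; hops seen [H3] ; pick H3
  Q 225.222.53.139: descend 1 ; hops seen [∅] ; pick no-route
  + 230.200.69.33/32 (H0) depth=32
  + 1.5.0.0/16 (H1) depth=16
  + 1.5.250.0/24 (H0) depth=24
  + 163.114.91.48/28 (H3) depth=28
  Q 1.5.1.11: descend 0000000100000101 ; hops seen [H1] ; pick H1
  + 163.0.0.0/8 (H0) depth=8
  Q 1.5.250.91: descend 000000010000010111111010 ; hops seen [H1,H0] ; pick H0
  + 163.114.91.0/24 (H1) depth=24
  Q 1.5.250.2: descend 000000010000010111111010 ; hops seen [H1,H0] ; pick H0
  Q 163.114.80.0: descend 10100011011100100101 ; hops seen [H0,H3] ; pick H3
  + 230.200.69.0/24 (H0) depth=24
  Q 163.114.80.22: descend 10100011011100100101 ; hops seen [H0,H3] ; pick H3
  Q 163.114.91.132: descend 101000110111001001011011 ; hops seen [H0,H3,H1] ; pick H1
  + 1.4.0.0/15 (H3) depth=15
  Q 163.114.82.30: descend 10100011011100100101 ; hops seen [H0,H3] ; pick H3
  + 1.5.250.0/24 (H1) depth=24
  + 163.64.0.0/10 (H1) depth=10
  Q 149.155.55.196: descend 10 ; hops seen [∅] ; pick no-route
  Q 37.117.200.245: descend 00 ; hops seen [∅] ; pick no-route
  + 161.128.0.0/12 (H0) depth=12
  - 163.64.0.0/10 clear@10
  + 230.200.69.33/32 (H0) depth=32
  + 161.137.0.0/16 (H1) depth=16
  Q 163.114.81.0: descend 10100011011100100101 ; hops seen [H0,H3] ; pick H3

== LOOKUPS ==
["H3","no-route","H1","H0","H0","H3","H3","H1","H3","no-route","no-route","H3"]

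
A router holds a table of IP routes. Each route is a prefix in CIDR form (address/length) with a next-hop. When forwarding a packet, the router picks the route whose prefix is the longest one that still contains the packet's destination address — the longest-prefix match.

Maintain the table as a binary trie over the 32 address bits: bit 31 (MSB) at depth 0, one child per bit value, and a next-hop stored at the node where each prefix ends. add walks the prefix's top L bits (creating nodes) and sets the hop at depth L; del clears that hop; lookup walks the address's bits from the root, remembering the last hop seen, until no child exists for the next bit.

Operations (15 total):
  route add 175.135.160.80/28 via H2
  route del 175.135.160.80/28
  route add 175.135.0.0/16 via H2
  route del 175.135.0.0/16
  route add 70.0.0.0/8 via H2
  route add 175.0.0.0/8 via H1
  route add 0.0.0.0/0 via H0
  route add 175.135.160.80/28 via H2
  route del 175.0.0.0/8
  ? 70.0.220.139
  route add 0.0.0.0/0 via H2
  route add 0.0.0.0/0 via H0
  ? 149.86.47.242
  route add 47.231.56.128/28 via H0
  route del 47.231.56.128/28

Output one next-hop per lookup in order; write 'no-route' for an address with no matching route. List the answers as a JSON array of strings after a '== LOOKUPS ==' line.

Trace:
  + 175.135.160.80/28 (H2) depth=28
  del 175.135.160.80/28 (clear depth 28)
  + 175.135.0.0/16 (H2) depth=16
  del 175.135.0.0/16 (clear depth 16)
  + 70.0.0.0/8 (H2) depth=8
  + 175.0.0.0/8 (H1) depth=8
  + 0.0.0.0/0 (H0) depth=0
  + 175.135.160.80/28 (H2) depth=28
  del 175.0.0.0/8 (clear depth 8)
  Q 70.0.220.139: descend 01000110 ; hops seen [H0,H2] ; pick H2
  + 0.0.0.0/0 (H2) depth=0
  + 0.0.0.0/0 (H0) depth=0
  Q 149.86.47.242: descend 10 ; hops seen [H0] ; pick H0
  + 47.231.56.128/28 (H0) depth=28
  del 47.231.56.128/28 (clear depth 28)

== LOOKUPS ==
["H2","H0"]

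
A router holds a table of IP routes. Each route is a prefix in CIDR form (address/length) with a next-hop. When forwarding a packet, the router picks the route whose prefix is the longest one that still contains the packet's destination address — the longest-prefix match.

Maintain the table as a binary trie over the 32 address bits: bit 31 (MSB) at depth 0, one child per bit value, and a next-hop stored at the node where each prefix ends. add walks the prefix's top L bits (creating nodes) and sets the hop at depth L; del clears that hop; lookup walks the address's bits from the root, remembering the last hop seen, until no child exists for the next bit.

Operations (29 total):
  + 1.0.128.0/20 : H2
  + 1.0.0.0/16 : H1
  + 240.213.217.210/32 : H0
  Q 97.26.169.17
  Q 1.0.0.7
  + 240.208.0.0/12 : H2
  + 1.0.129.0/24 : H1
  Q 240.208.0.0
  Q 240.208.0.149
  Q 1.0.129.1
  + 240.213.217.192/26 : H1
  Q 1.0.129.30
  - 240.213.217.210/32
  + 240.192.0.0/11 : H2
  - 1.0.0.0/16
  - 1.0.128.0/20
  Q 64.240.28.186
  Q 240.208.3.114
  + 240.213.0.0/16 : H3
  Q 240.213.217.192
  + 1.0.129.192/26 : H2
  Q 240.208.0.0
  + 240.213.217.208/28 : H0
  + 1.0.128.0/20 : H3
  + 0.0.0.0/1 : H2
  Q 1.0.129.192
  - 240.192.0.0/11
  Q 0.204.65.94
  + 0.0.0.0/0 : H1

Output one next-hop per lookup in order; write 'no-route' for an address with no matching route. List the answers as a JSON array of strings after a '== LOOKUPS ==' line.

Apply in order:
  + 1.0.128.0/20 (H2) depth=20
  + 1.0.0.0/16 (H1) depth=16
  + 240.213.217.210/32 (H0) depth=32
  lookup 97.26.169.17: bits 0 walk d0:-→d1:- -> no-route
  lookup 1.0.0.7: bits 0000000100000000 walk d0:-→d1:-→d2:-→d3:-→d4:-→d5:-→d6:-→d7:-→d8:-→d9:-→d10:-→d11:-→d12:-→d13:-→d14:-→d15:-→d16:H1 -> H1
  + 240.208.0.0/12 (H2) depth=12
  + 1.0.129.0/24 (H1) depth=24
  lookup 240.208.0.0: bits 1111000011010 walk d0:-→d1:-→d2:-→d3:-→d4:-→d5:-→d6:-→d7:-→d8:-→d9:-→d10:-→d11:-→d12:H2→d13:- -> H2
  lookup 240.208.0.149: bits 1111000011010 walk d0:-→d1:-→d2:-→d3:-→d4:-→d5:-→d6:-→d7:-→d8:-→d9:-→d10:-→d11:-→d12:H2→d13:- -> H2
  lookup 1.0.129.1: bits 000000010000000010000001 walk d0:-→d1:-→d2:-→d3:-→d4:-→d5:-→d6:-→d7:-→d8:-→d9:-→d10:-→d11:-→d12:-→d13:-→d14:-→d15:-→d16:H1→d17:-→d18:-→d19:-→d20:H2→d21:-→d22:-→d23:-→d24:H1 -> H1
  + 240.213.217.192/26 (H1) depth=26
  lookup 1.0.129.30: bits 000000010000000010000001 walk d0:-→d1:-→d2:-→d3:-→d4:-→d5:-→d6:-→d7:-→d8:-→d9:-→d10:-→d11:-→d12:-→d13:-→d14:-→d15:-→d16:H1→d17:-→d18:-→d19:-→d20:H2→d21:-→d22:-→d23:-→d24:H1 -> H1
  del 240.213.217.210/32 (clear depth 32)
  + 240.192.0.0/11 (H2) depth=11
  del 1.0.0.0/16 (clear depth 16)
  del 1.0.128.0/20 (clear depth 20)
  lookup 64.240.28.186: bits 0 walk d0:-→d1:- -> no-route
  lookup 240.208.3.114: bits 1111000011010 walk d0:-→d1:-→d2:-→d3:-→d4:-→d5:-→d6:-→d7:-→d8:-→d9:-→d10:-→d11:H2→d12:H2→d13:- -> H2
  + 240.213.0.0/16 (H3) depth=16
  lookup 240.213.217.192: bits 111100001101010111011001110 walk d0:-→d1:-→d2:-→d3:-→d4:-→d5:-→d6:-→d7:-→d8:-→d9:-→d10:-→d11:H2→d12:H2→d13:-→d14:-→d15:-→d16:H3→d17:-→d18:-→d19:-→d20:-→d21:-→d22:-→d23:-→d24:-→d25:-→d26:H1→d27:- -> H1
  + 1.0.129.192/26 (H2) depth=26
  lookup 240.208.0.0: bits 1111000011010 walk d0:-→d1:-→d2:-→d3:-→d4:-→d5:-→d6:-→d7:-→d8:-→d9:-→d10:-→d11:H2→d12:H2→d13:- -> H2
  + 240.213.217.208/28 (H0) depth=28
  + 1.0.128.0/20 (H3) depth=20
  + 0.0.0.0/1 (H2) depth=1
  lookup 1.0.129.192: bits 00000001000000001000000111 walk d0:-→d1:H2→d2:-→d3:-→d4:-→d5:-→d6:-→d7:-→d8:-→d9:-→d10:-→d11:-→d12:-→d13:-→d14:-→d15:-→d16:-→d17:-→d18:-→d19:-→d20:H3→d21:-→d22:-→d23:-→d24:H1→d25:-→d26:H2 -> H2
  del 240.192.0.0/11 (clear depth 11)
  lookup 0.204.65.94: bits 0000000 walk d0:-→d1:H2→d2:-→d3:-→d4:-→d5:-→d6:-→d7:- -> H2
  + 0.0.0.0/0 (H1) depth=0

== LOOKUPS ==
["no-route","H1","H2","H2","H1","H1","no-route","H2","H1","H2","H2","H2"]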